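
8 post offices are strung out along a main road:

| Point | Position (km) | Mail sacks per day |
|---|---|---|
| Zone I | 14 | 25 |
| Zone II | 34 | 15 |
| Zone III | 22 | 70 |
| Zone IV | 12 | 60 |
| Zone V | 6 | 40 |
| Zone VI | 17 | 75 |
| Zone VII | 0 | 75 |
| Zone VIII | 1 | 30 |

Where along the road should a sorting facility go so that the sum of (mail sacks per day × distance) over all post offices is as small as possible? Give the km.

For a sum of weighted absolute distances on a line, the optimum is the weighted median (not the mean). Total weight W = 390; half-weight = 195.
Sort by position and accumulate weight:
  km 0 (Zone VII, w=75) → cum 75
  km 1 (Zone VIII, w=30) → cum 105
  km 6 (Zone V, w=40) → cum 145
  km 12 (Zone IV, w=60) → cum 205  ≥ 195 → median here
  km 14 (Zone I, w=25) → cum 230
  km 17 (Zone VI, w=75) → cum 305
  km 22 (Zone III, w=70) → cum 375
  km 34 (Zone II, w=15) → cum 390
Optimal location: km 12.

x = 12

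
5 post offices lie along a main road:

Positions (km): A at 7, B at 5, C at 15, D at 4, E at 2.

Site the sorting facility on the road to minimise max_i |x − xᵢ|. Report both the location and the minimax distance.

The 1-center on a line is the midpoint of the two extreme points: leftmost at 2, rightmost at 15.
Optimal location = (2 + 15)/2 = 8.5; maximum distance = (15 − 2)/2 = 6.5.

location 8.5, max distance 6.5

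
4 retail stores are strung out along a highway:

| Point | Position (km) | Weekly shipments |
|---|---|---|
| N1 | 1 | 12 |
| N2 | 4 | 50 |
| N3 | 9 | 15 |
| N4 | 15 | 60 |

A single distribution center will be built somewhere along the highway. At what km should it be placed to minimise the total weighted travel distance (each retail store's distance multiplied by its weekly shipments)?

For a sum of weighted absolute distances on a line, the optimum is the weighted median (not the mean). Total weight W = 137; half-weight = 68.5.
Sort by position and accumulate weight:
  km 1 (N1, w=12) → cum 12
  km 4 (N2, w=50) → cum 62
  km 9 (N3, w=15) → cum 77  ≥ 68.5 → median here
  km 15 (N4, w=60) → cum 137
Optimal location: km 9.

x = 9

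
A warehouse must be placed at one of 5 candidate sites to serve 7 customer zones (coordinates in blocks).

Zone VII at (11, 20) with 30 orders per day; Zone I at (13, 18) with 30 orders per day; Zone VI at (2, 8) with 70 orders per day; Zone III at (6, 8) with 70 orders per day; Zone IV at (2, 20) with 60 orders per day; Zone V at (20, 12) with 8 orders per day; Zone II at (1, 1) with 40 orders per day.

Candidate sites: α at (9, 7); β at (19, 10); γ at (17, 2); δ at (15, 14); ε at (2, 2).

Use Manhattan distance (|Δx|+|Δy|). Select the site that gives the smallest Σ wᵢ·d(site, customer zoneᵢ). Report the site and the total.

Total weighted distance at each candidate:
  α (9, 7): total = 3628
  β (19, 10): total = 6064
  γ (17, 2): total = 6744
  δ (15, 14): total = 5136
  ε (2, 2): total = 4124
Minimum is at α with total 3628 blocks.

α, total 3628 blocks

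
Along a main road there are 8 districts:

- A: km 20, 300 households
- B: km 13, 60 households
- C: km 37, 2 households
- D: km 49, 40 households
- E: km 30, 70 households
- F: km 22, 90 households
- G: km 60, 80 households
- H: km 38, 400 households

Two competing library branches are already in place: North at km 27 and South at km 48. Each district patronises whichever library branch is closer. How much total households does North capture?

The indifferent point is the midpoint (27+48)/2 = 37.5; districts left of it (closer to North at 27) go to North, those right go to South.
  B at 13 (w=60) → North
  A at 20 (w=300) → North
  F at 22 (w=90) → North
  E at 30 (w=70) → North
  C at 37 (w=2) → North
  H at 38 (w=400) → South
  D at 49 (w=40) → South
  G at 60 (w=80) → South
North captures 522; South captures 520.

522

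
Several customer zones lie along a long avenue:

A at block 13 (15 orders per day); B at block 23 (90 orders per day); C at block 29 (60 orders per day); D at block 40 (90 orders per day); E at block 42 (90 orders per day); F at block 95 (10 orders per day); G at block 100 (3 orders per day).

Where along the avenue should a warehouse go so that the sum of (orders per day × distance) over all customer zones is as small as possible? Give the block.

x = 40

For a sum of weighted absolute distances on a line, the optimum is the weighted median (not the mean). Total weight W = 358; half-weight = 179.
Sort by position and accumulate weight:
  block 13 (A, w=15) → cum 15
  block 23 (B, w=90) → cum 105
  block 29 (C, w=60) → cum 165
  block 40 (D, w=90) → cum 255  ≥ 179 → median here
  block 42 (E, w=90) → cum 345
  block 95 (F, w=10) → cum 355
  block 100 (G, w=3) → cum 358
Optimal location: block 40.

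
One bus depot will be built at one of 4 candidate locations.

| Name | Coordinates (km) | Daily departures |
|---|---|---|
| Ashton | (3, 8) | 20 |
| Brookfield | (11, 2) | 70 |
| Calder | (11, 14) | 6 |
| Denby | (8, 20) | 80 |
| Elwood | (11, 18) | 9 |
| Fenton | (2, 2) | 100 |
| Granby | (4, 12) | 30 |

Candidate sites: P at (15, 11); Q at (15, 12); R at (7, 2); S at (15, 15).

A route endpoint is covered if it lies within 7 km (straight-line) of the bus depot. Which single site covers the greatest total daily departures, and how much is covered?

Coverage radius r = 7 km; a point is covered iff (Δx)²+(Δy)² ≤ 7² = 49.
  P (15, 11): covers {Calder} → 6
  Q (15, 12): covers {Calder} → 6
  R (7, 2): covers {Brookfield, Fenton} → 170
  S (15, 15): covers {Calder, Elwood} → 15
Maximum coverage at R: 170 daily departures.

R, covering 170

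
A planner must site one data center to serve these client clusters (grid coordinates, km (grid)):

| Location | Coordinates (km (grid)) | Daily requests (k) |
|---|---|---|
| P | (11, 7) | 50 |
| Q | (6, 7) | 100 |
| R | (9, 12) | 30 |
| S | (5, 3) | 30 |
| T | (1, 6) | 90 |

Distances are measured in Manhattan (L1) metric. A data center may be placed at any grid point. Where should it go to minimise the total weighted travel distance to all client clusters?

Manhattan distance separates: Σwᵢ(|x−xᵢ|+|y−yᵢ|) = Σwᵢ|x−xᵢ| + Σwᵢ|y−yᵢ|, so x and y are optimised independently as 1-D weighted medians.
Total weight W = 300; half = 150.
x-coordinate, sorted with cumulative weight:
  x=1 (T, w=90) cum 90
  x=5 (S, w=30) cum 120
  x=6 (Q, w=100) cum 220  ← median
  x=9 (R, w=30) cum 250
  x=11 (P, w=50) cum 300
⇒ x* = 6
y-coordinate, sorted with cumulative weight:
  y=3 (S, w=30) cum 30
  y=6 (T, w=90) cum 120
  y=7 (P, w=50) cum 170  ← median
  y=7 (Q, w=100) cum 270
  y=12 (R, w=30) cum 300
⇒ y* = 7

(6, 7)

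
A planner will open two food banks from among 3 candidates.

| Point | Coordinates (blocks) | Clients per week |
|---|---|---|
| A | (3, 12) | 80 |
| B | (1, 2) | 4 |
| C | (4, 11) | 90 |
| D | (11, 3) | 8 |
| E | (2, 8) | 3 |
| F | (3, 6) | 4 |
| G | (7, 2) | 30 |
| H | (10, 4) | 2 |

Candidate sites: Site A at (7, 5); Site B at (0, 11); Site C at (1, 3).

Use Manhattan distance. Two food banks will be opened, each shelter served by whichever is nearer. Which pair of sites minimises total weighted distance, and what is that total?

{Site A, Site B}, total 897

Evaluate every pair (each demand assigned to the nearer of the two):
  {Site A, Site B}: total = 897
  {Site B, Site C}: total = 1029
  {Site A, Site C}: total = 1878
Best pair: {Site A, Site B} with total 897.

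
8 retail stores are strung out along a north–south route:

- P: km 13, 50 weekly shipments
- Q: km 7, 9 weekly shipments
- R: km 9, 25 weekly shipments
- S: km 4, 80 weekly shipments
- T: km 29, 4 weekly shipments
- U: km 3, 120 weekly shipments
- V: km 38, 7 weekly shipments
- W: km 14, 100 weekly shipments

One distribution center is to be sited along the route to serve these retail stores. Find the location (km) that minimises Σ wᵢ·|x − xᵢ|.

x = 4

For a sum of weighted absolute distances on a line, the optimum is the weighted median (not the mean). Total weight W = 395; half-weight = 197.5.
Sort by position and accumulate weight:
  km 3 (U, w=120) → cum 120
  km 4 (S, w=80) → cum 200  ≥ 197.5 → median here
  km 7 (Q, w=9) → cum 209
  km 9 (R, w=25) → cum 234
  km 13 (P, w=50) → cum 284
  km 14 (W, w=100) → cum 384
  km 29 (T, w=4) → cum 388
  km 38 (V, w=7) → cum 395
Optimal location: km 4.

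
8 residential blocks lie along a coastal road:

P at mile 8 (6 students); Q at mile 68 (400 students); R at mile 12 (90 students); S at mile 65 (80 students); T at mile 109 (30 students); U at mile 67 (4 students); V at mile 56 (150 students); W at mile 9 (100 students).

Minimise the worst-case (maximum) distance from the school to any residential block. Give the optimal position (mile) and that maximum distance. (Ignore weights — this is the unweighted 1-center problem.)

The 1-center on a line is the midpoint of the two extreme points: leftmost at 8, rightmost at 109.
Optimal location = (8 + 109)/2 = 58.5; maximum distance = (109 − 8)/2 = 50.5.

location 58.5, max distance 50.5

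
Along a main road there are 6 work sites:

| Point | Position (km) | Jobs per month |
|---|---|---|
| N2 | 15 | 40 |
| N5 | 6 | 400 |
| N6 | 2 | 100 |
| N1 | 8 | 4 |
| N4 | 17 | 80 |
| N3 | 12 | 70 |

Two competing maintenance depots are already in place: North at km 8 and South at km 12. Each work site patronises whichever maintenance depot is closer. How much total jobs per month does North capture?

504

The indifferent point is the midpoint (8+12)/2 = 10; work sites left of it (closer to North at 8) go to North, those right go to South.
  N6 at 2 (w=100) → North
  N5 at 6 (w=400) → North
  N1 at 8 (w=4) → North
  N3 at 12 (w=70) → South
  N2 at 15 (w=40) → South
  N4 at 17 (w=80) → South
North captures 504; South captures 190.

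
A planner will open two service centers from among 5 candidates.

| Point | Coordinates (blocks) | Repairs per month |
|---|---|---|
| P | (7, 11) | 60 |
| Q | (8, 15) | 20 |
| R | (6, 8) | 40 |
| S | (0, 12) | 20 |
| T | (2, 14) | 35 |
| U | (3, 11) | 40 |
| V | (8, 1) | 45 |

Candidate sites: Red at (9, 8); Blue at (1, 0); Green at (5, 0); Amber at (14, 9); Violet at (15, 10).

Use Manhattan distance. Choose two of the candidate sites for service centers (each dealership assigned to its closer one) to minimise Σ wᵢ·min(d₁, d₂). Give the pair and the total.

{Red, Green}, total 1835

Evaluate every pair (each demand assigned to the nearer of the two):
  {Red, Green}: total = 1835
  {Red, Blue}: total = 2015
  {Red, Amber}: total = 2015
  {Red, Violet}: total = 2015
  {Green, Amber}: total = 2775
  {Green, Violet}: total = 2775
  {Blue, Amber}: total = 2805
  {Blue, Violet}: total = 2885
  {Blue, Green}: total = 2985
  {Amber, Violet}: total = 3225
Best pair: {Red, Green} with total 1835.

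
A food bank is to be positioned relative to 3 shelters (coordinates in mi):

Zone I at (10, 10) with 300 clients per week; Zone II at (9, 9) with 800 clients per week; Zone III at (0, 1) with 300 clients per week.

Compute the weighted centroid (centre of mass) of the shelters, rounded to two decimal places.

(7.29, 7.50)

The minimiser of Σwᵢ‖p−pᵢ‖² is the weighted centroid p* = (Σwᵢpᵢ)/(Σwᵢ).
Σwᵢ = 1400.
Σwᵢxᵢ = 300·10 + 800·9 + 300·0 = 10200.
Σwᵢyᵢ = 300·10 + 800·9 + 300·1 = 10500.
x* = 10200/1400 = 7.29, y* = 10500/1400 = 7.50.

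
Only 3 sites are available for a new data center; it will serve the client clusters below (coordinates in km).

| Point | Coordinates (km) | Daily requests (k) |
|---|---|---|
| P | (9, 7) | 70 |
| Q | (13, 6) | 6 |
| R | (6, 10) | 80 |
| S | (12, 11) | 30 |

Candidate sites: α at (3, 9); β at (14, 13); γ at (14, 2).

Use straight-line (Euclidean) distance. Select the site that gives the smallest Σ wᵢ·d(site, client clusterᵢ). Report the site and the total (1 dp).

Total weighted distance at each candidate:
  α (3, 9): total = 1034.9
  β (14, 13): total = 1357.5
  γ (14, 2): total = 1701.4
Minimum is at α with total 1034.9 km.

α, total 1034.9 km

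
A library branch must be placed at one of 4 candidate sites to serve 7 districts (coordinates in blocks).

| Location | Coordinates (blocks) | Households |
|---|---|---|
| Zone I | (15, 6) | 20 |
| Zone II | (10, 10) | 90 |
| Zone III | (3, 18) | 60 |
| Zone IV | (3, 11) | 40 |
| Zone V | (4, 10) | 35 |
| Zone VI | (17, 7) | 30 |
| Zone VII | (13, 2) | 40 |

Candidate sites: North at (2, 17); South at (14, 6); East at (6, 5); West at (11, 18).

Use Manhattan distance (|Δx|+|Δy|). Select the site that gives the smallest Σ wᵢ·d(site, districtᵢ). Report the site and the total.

East, total 3365 blocks

Total weighted distance at each candidate:
  North (2, 17): total = 4335
  South (14, 6): total = 3570
  East (6, 5): total = 3365
  West (11, 18): total = 3965
Minimum is at East with total 3365 blocks.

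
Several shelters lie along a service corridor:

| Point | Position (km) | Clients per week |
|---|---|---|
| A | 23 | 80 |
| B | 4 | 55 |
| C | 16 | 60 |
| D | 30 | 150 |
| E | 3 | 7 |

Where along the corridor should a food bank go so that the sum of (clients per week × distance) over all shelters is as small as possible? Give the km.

For a sum of weighted absolute distances on a line, the optimum is the weighted median (not the mean). Total weight W = 352; half-weight = 176.
Sort by position and accumulate weight:
  km 3 (E, w=7) → cum 7
  km 4 (B, w=55) → cum 62
  km 16 (C, w=60) → cum 122
  km 23 (A, w=80) → cum 202  ≥ 176 → median here
  km 30 (D, w=150) → cum 352
Optimal location: km 23.

x = 23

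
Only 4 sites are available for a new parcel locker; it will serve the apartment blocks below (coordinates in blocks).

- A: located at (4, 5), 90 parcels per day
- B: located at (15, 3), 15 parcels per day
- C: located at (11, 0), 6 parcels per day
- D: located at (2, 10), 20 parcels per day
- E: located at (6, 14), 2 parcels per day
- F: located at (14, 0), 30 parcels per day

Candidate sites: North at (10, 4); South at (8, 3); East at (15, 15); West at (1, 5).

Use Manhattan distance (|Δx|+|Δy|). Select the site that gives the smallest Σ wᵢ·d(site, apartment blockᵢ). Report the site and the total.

South, total 1237 blocks

Total weighted distance at each candidate:
  North (10, 4): total = 1298
  South (8, 3): total = 1237
  East (15, 15): total = 3044
  West (1, 5): total = 1288
Minimum is at South with total 1237 blocks.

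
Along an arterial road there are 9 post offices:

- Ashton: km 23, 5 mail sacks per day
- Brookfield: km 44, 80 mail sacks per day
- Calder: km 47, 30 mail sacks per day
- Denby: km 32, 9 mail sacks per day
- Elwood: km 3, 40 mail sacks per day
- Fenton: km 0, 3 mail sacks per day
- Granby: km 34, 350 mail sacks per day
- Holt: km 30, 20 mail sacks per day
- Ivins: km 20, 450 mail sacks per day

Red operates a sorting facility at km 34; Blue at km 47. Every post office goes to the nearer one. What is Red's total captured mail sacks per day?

The indifferent point is the midpoint (34+47)/2 = 40.5; post offices left of it (closer to Red at 34) go to Red, those right go to Blue.
  Fenton at 0 (w=3) → Red
  Elwood at 3 (w=40) → Red
  Ivins at 20 (w=450) → Red
  Ashton at 23 (w=5) → Red
  Holt at 30 (w=20) → Red
  Denby at 32 (w=9) → Red
  Granby at 34 (w=350) → Red
  Brookfield at 44 (w=80) → Blue
  Calder at 47 (w=30) → Blue
Red captures 877; Blue captures 110.

877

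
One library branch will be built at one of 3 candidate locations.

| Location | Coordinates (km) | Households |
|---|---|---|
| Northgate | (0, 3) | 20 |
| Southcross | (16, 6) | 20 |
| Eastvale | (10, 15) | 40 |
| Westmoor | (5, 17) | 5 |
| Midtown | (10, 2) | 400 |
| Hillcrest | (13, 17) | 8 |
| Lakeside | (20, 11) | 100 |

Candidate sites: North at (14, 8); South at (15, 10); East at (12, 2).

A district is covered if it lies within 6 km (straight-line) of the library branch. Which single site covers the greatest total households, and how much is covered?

Coverage radius r = 6 km; a point is covered iff (Δx)²+(Δy)² ≤ 6² = 36.
  North (14, 8): covers {Southcross} → 20
  South (15, 10): covers {Southcross, Lakeside} → 120
  East (12, 2): covers {Southcross, Midtown} → 420
Maximum coverage at East: 420 households.

East, covering 420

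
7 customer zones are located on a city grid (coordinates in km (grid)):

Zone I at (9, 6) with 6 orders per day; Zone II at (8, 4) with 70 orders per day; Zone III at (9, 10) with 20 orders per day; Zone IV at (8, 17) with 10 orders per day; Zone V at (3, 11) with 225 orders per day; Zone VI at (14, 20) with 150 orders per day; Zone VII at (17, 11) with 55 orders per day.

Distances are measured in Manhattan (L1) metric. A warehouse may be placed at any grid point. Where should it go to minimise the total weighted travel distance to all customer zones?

Manhattan distance separates: Σwᵢ(|x−xᵢ|+|y−yᵢ|) = Σwᵢ|x−xᵢ| + Σwᵢ|y−yᵢ|, so x and y are optimised independently as 1-D weighted medians.
Total weight W = 536; half = 268.
x-coordinate, sorted with cumulative weight:
  x=3 (Zone V, w=225) cum 225
  x=8 (Zone II, w=70) cum 295  ← median
  x=8 (Zone IV, w=10) cum 305
  x=9 (Zone I, w=6) cum 311
  x=9 (Zone III, w=20) cum 331
  x=14 (Zone VI, w=150) cum 481
  x=17 (Zone VII, w=55) cum 536
⇒ x* = 8
y-coordinate, sorted with cumulative weight:
  y=4 (Zone II, w=70) cum 70
  y=6 (Zone I, w=6) cum 76
  y=10 (Zone III, w=20) cum 96
  y=11 (Zone V, w=225) cum 321  ← median
  y=11 (Zone VII, w=55) cum 376
  y=17 (Zone IV, w=10) cum 386
  y=20 (Zone VI, w=150) cum 536
⇒ y* = 11

(8, 11)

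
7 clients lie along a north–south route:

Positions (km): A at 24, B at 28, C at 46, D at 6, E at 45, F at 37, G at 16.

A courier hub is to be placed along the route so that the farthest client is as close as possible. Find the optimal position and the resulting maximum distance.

The 1-center on a line is the midpoint of the two extreme points: leftmost at 6, rightmost at 46.
Optimal location = (6 + 46)/2 = 26; maximum distance = (46 − 6)/2 = 20.

location 26, max distance 20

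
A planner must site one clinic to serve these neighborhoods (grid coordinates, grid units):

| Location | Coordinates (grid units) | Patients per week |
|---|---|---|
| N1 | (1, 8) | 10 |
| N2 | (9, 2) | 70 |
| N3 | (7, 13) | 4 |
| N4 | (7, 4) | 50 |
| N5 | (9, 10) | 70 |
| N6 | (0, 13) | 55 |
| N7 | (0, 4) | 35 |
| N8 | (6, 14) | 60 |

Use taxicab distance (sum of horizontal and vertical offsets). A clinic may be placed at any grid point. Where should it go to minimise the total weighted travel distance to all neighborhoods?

Manhattan distance separates: Σwᵢ(|x−xᵢ|+|y−yᵢ|) = Σwᵢ|x−xᵢ| + Σwᵢ|y−yᵢ|, so x and y are optimised independently as 1-D weighted medians.
Total weight W = 354; half = 177.
x-coordinate, sorted with cumulative weight:
  x=0 (N6, w=55) cum 55
  x=0 (N7, w=35) cum 90
  x=1 (N1, w=10) cum 100
  x=6 (N8, w=60) cum 160
  x=7 (N3, w=4) cum 164
  x=7 (N4, w=50) cum 214  ← median
  x=9 (N2, w=70) cum 284
  x=9 (N5, w=70) cum 354
⇒ x* = 7
y-coordinate, sorted with cumulative weight:
  y=2 (N2, w=70) cum 70
  y=4 (N4, w=50) cum 120
  y=4 (N7, w=35) cum 155
  y=8 (N1, w=10) cum 165
  y=10 (N5, w=70) cum 235  ← median
  y=13 (N3, w=4) cum 239
  y=13 (N6, w=55) cum 294
  y=14 (N8, w=60) cum 354
⇒ y* = 10

(7, 10)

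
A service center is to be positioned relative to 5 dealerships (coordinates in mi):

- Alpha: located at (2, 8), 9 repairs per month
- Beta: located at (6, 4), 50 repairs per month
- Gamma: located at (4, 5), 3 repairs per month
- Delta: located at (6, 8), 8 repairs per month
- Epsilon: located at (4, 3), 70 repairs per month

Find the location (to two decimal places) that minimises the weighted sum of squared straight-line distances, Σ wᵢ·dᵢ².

(4.70, 4.01)

The minimiser of Σwᵢ‖p−pᵢ‖² is the weighted centroid p* = (Σwᵢpᵢ)/(Σwᵢ).
Σwᵢ = 140.
Σwᵢxᵢ = 9·2 + 50·6 + 3·4 + 8·6 + 70·4 = 658.
Σwᵢyᵢ = 9·8 + 50·4 + 3·5 + 8·8 + 70·3 = 561.
x* = 658/140 = 4.70, y* = 561/140 = 4.01.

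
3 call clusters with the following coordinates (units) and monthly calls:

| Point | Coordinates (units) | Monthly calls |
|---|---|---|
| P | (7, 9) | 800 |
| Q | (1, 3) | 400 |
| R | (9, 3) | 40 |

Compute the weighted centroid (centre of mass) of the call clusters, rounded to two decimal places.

The minimiser of Σwᵢ‖p−pᵢ‖² is the weighted centroid p* = (Σwᵢpᵢ)/(Σwᵢ).
Σwᵢ = 1240.
Σwᵢxᵢ = 800·7 + 400·1 + 40·9 = 6360.
Σwᵢyᵢ = 800·9 + 400·3 + 40·3 = 8520.
x* = 6360/1240 = 5.13, y* = 8520/1240 = 6.87.

(5.13, 6.87)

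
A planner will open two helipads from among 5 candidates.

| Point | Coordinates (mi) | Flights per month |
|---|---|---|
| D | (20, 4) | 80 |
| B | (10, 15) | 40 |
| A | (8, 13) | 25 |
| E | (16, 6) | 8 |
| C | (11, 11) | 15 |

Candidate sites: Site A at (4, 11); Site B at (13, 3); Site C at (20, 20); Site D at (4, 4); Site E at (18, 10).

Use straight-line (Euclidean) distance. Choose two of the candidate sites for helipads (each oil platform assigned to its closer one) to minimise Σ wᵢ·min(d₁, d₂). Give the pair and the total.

{Site A, Site E}, total 1047.0

Evaluate every pair (each demand assigned to the nearer of the two):
  {Site A, Site E}: total = 1047.0
  {Site A, Site B}: total = 1104.9
  {Site D, Site E}: total = 1271.4
  {Site B, Site E}: total = 1284.3
  {Site C, Site E}: total = 1286.2
  {Site B, Site C}: total = 1450.0
  {Site B, Site D}: total = 1464.3
  {Site A, Site D}: total = 1882.6
  {Site A, Site C}: total = 1889.2
  {Site C, Site D}: total = 2219.3
Best pair: {Site A, Site E} with total 1047.0.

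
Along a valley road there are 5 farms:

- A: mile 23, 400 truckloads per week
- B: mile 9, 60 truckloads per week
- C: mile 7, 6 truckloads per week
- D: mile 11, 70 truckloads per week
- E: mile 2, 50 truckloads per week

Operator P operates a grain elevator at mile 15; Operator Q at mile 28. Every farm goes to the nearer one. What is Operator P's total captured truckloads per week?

The indifferent point is the midpoint (15+28)/2 = 21.5; farms left of it (closer to Operator P at 15) go to Operator P, those right go to Operator Q.
  E at 2 (w=50) → Operator P
  C at 7 (w=6) → Operator P
  B at 9 (w=60) → Operator P
  D at 11 (w=70) → Operator P
  A at 23 (w=400) → Operator Q
Operator P captures 186; Operator Q captures 400.

186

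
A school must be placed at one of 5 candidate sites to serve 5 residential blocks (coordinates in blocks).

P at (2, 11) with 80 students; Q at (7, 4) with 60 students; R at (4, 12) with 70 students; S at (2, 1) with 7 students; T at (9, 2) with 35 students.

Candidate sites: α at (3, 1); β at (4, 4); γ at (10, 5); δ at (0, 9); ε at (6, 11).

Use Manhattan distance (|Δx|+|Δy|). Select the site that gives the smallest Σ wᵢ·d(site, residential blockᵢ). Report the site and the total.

ε, total 1528 blocks

Total weighted distance at each candidate:
  α (3, 1): total = 2392
  β (4, 4): total = 1740
  γ (10, 5): total = 2494
  δ (0, 9): total = 2160
  ε (6, 11): total = 1528
Minimum is at ε with total 1528 blocks.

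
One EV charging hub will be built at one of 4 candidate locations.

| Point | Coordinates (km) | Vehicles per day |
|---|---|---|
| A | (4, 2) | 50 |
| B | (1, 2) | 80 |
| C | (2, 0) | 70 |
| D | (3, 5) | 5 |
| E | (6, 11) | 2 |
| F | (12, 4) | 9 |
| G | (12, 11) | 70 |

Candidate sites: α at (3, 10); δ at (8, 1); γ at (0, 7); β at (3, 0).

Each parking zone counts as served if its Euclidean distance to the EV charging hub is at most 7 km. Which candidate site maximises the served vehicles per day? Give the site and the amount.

β, covering 205

Coverage radius r = 7 km; a point is covered iff (Δx)²+(Δy)² ≤ 7² = 49.
  α (3, 10): covers {D, E} → 7
  δ (8, 1): covers {A, C, D, F} → 134
  γ (0, 7): covers {A, B, D} → 135
  β (3, 0): covers {A, B, C, D} → 205
Maximum coverage at β: 205 vehicles per day.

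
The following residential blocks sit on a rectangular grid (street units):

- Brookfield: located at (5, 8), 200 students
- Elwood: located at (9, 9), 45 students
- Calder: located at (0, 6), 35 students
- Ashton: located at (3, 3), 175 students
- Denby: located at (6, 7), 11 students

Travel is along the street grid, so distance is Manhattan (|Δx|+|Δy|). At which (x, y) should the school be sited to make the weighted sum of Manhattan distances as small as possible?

(5, 8)

Manhattan distance separates: Σwᵢ(|x−xᵢ|+|y−yᵢ|) = Σwᵢ|x−xᵢ| + Σwᵢ|y−yᵢ|, so x and y are optimised independently as 1-D weighted medians.
Total weight W = 466; half = 233.
x-coordinate, sorted with cumulative weight:
  x=0 (Calder, w=35) cum 35
  x=3 (Ashton, w=175) cum 210
  x=5 (Brookfield, w=200) cum 410  ← median
  x=6 (Denby, w=11) cum 421
  x=9 (Elwood, w=45) cum 466
⇒ x* = 5
y-coordinate, sorted with cumulative weight:
  y=3 (Ashton, w=175) cum 175
  y=6 (Calder, w=35) cum 210
  y=7 (Denby, w=11) cum 221
  y=8 (Brookfield, w=200) cum 421  ← median
  y=9 (Elwood, w=45) cum 466
⇒ y* = 8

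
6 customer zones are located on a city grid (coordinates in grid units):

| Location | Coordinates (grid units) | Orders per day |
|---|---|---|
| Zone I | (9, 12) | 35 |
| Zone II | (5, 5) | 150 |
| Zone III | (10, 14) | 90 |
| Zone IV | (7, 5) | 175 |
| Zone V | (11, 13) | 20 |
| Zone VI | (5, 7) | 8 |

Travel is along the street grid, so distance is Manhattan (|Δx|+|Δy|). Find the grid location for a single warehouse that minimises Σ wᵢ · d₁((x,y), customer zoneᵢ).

(7, 5)

Manhattan distance separates: Σwᵢ(|x−xᵢ|+|y−yᵢ|) = Σwᵢ|x−xᵢ| + Σwᵢ|y−yᵢ|, so x and y are optimised independently as 1-D weighted medians.
Total weight W = 478; half = 239.
x-coordinate, sorted with cumulative weight:
  x=5 (Zone II, w=150) cum 150
  x=5 (Zone VI, w=8) cum 158
  x=7 (Zone IV, w=175) cum 333  ← median
  x=9 (Zone I, w=35) cum 368
  x=10 (Zone III, w=90) cum 458
  x=11 (Zone V, w=20) cum 478
⇒ x* = 7
y-coordinate, sorted with cumulative weight:
  y=5 (Zone II, w=150) cum 150
  y=5 (Zone IV, w=175) cum 325  ← median
  y=7 (Zone VI, w=8) cum 333
  y=12 (Zone I, w=35) cum 368
  y=13 (Zone V, w=20) cum 388
  y=14 (Zone III, w=90) cum 478
⇒ y* = 5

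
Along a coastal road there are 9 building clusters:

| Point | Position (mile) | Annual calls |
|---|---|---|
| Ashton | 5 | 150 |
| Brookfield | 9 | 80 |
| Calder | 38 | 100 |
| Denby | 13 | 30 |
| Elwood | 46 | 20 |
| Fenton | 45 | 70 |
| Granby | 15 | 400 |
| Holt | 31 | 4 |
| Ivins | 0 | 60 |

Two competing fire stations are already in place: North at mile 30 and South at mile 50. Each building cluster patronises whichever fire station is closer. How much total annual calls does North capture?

The indifferent point is the midpoint (30+50)/2 = 40; building clusters left of it (closer to North at 30) go to North, those right go to South.
  Ivins at 0 (w=60) → North
  Ashton at 5 (w=150) → North
  Brookfield at 9 (w=80) → North
  Denby at 13 (w=30) → North
  Granby at 15 (w=400) → North
  Holt at 31 (w=4) → North
  Calder at 38 (w=100) → North
  Fenton at 45 (w=70) → South
  Elwood at 46 (w=20) → South
North captures 824; South captures 90.

824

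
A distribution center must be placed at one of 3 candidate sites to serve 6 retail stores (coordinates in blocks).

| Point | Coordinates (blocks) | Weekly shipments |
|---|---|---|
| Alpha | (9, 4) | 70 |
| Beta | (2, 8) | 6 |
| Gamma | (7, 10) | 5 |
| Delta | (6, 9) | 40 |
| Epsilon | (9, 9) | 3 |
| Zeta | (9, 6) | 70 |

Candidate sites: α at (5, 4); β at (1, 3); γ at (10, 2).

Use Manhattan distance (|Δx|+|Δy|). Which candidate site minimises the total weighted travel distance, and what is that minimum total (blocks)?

α, total 1049 blocks

Total weighted distance at each candidate:
  α (5, 4): total = 1049
  β (1, 3): total = 1983
  γ (10, 2): total = 1163
Minimum is at α with total 1049 blocks.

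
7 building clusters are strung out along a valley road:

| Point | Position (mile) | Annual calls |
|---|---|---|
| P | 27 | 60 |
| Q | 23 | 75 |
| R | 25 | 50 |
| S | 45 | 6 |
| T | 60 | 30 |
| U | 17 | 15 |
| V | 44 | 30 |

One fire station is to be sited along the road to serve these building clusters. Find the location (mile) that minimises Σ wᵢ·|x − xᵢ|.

x = 25

For a sum of weighted absolute distances on a line, the optimum is the weighted median (not the mean). Total weight W = 266; half-weight = 133.
Sort by position and accumulate weight:
  mile 17 (U, w=15) → cum 15
  mile 23 (Q, w=75) → cum 90
  mile 25 (R, w=50) → cum 140  ≥ 133 → median here
  mile 27 (P, w=60) → cum 200
  mile 44 (V, w=30) → cum 230
  mile 45 (S, w=6) → cum 236
  mile 60 (T, w=30) → cum 266
Optimal location: mile 25.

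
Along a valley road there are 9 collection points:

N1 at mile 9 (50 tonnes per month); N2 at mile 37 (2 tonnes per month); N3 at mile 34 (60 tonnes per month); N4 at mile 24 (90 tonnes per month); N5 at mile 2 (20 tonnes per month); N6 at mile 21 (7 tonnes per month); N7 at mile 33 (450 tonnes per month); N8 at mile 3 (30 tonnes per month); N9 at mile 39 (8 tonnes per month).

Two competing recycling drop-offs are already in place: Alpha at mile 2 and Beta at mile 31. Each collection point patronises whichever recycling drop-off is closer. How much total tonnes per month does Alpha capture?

The indifferent point is the midpoint (2+31)/2 = 16.5; collection points left of it (closer to Alpha at 2) go to Alpha, those right go to Beta.
  N5 at 2 (w=20) → Alpha
  N8 at 3 (w=30) → Alpha
  N1 at 9 (w=50) → Alpha
  N6 at 21 (w=7) → Beta
  N4 at 24 (w=90) → Beta
  N7 at 33 (w=450) → Beta
  N3 at 34 (w=60) → Beta
  N2 at 37 (w=2) → Beta
  N9 at 39 (w=8) → Beta
Alpha captures 100; Beta captures 617.

100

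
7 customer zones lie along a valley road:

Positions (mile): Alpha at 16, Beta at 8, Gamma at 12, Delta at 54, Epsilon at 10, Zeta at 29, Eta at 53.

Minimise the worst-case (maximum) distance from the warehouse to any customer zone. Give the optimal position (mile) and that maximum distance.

location 31, max distance 23

The 1-center on a line is the midpoint of the two extreme points: leftmost at 8, rightmost at 54.
Optimal location = (8 + 54)/2 = 31; maximum distance = (54 − 8)/2 = 23.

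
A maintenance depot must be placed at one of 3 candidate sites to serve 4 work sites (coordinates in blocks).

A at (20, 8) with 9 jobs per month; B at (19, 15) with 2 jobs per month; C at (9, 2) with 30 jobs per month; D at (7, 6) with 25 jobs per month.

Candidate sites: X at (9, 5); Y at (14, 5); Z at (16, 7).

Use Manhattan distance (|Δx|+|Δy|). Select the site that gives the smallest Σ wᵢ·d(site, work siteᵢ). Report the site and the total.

Total weighted distance at each candidate:
  X (9, 5): total = 331
  Y (14, 5): total = 551
  Z (16, 7): total = 677
Minimum is at X with total 331 blocks.

X, total 331 blocks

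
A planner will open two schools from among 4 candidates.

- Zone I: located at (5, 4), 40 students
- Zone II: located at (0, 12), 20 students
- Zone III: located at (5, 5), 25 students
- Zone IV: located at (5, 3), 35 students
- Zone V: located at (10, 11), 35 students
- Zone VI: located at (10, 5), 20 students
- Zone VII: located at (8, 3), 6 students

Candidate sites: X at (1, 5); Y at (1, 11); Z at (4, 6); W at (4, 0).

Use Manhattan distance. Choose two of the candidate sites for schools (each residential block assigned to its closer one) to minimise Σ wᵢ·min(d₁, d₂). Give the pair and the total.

{Y, Z}, total 847

Evaluate every pair (each demand assigned to the nearer of the two):
  {Y, Z}: total = 847
  {X, Z}: total = 1037
  {Z, W}: total = 1077
  {X, Y}: total = 1099
  {Y, W}: total = 1107
  {X, W}: total = 1347
Best pair: {Y, Z} with total 847.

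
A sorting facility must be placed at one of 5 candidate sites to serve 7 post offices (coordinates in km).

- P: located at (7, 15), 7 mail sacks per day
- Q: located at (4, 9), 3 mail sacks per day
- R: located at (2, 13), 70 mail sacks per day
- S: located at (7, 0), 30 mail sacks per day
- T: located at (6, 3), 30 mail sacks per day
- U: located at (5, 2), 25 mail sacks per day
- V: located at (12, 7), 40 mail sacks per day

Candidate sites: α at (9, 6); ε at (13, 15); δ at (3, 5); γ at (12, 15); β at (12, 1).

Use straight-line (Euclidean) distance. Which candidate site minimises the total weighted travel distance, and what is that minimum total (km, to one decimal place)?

α, total 1359.9 km

Total weighted distance at each candidate:
  α (9, 6): total = 1359.9
  ε (13, 15): total = 2462.6
  δ (3, 5): total = 1411.3
  γ (12, 15): total = 2344.8
  β (12, 1): total = 1990.9
Minimum is at α with total 1359.9 km.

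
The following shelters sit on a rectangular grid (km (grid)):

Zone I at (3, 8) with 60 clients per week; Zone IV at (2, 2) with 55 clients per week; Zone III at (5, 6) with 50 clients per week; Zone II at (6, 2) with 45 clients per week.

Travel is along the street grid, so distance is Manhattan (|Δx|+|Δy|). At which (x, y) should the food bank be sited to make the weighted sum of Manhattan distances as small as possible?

Manhattan distance separates: Σwᵢ(|x−xᵢ|+|y−yᵢ|) = Σwᵢ|x−xᵢ| + Σwᵢ|y−yᵢ|, so x and y are optimised independently as 1-D weighted medians.
Total weight W = 210; half = 105.
x-coordinate, sorted with cumulative weight:
  x=2 (Zone IV, w=55) cum 55
  x=3 (Zone I, w=60) cum 115  ← median
  x=5 (Zone III, w=50) cum 165
  x=6 (Zone II, w=45) cum 210
⇒ x* = 3
y-coordinate, sorted with cumulative weight:
  y=2 (Zone IV, w=55) cum 55
  y=2 (Zone II, w=45) cum 100
  y=6 (Zone III, w=50) cum 150  ← median
  y=8 (Zone I, w=60) cum 210
⇒ y* = 6

(3, 6)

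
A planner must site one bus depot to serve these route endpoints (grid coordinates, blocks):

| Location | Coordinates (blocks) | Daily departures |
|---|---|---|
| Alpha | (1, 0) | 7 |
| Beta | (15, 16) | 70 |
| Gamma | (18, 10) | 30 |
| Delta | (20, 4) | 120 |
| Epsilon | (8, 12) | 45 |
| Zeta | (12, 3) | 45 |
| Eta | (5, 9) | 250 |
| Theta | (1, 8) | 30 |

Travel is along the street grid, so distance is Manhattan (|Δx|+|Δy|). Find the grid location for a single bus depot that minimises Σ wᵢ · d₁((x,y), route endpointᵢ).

(8, 9)

Manhattan distance separates: Σwᵢ(|x−xᵢ|+|y−yᵢ|) = Σwᵢ|x−xᵢ| + Σwᵢ|y−yᵢ|, so x and y are optimised independently as 1-D weighted medians.
Total weight W = 597; half = 298.5.
x-coordinate, sorted with cumulative weight:
  x=1 (Alpha, w=7) cum 7
  x=1 (Theta, w=30) cum 37
  x=5 (Eta, w=250) cum 287
  x=8 (Epsilon, w=45) cum 332  ← median
  x=12 (Zeta, w=45) cum 377
  x=15 (Beta, w=70) cum 447
  x=18 (Gamma, w=30) cum 477
  x=20 (Delta, w=120) cum 597
⇒ x* = 8
y-coordinate, sorted with cumulative weight:
  y=0 (Alpha, w=7) cum 7
  y=3 (Zeta, w=45) cum 52
  y=4 (Delta, w=120) cum 172
  y=8 (Theta, w=30) cum 202
  y=9 (Eta, w=250) cum 452  ← median
  y=10 (Gamma, w=30) cum 482
  y=12 (Epsilon, w=45) cum 527
  y=16 (Beta, w=70) cum 597
⇒ y* = 9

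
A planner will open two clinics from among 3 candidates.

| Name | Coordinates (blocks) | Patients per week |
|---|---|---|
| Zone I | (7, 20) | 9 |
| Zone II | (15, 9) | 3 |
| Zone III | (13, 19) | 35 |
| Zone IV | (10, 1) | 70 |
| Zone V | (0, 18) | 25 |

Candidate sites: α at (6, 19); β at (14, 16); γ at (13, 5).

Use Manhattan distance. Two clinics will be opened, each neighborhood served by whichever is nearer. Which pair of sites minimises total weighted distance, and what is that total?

{α, γ}, total 946

Evaluate every pair (each demand assigned to the nearer of the two):
  {α, γ}: total = 946
  {β, γ}: total = 1147
  {α, β}: total = 1687
Best pair: {α, γ} with total 946.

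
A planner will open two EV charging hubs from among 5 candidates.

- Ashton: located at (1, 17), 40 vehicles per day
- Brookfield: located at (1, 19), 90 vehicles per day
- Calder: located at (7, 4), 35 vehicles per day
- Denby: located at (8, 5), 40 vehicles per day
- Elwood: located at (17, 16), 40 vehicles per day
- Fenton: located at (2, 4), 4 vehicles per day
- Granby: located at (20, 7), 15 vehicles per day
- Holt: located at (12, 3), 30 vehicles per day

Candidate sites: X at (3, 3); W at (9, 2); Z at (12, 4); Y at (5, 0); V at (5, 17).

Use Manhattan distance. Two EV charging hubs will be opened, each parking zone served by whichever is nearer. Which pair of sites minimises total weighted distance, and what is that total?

Evaluate every pair (each demand assigned to the nearer of the two):
  {Z, V}: total = 1830
  {W, V}: total = 1916
  {X, V}: total = 2268
  {Y, V}: total = 2408
  {X, Z}: total = 3518
  {X, W}: total = 3808
  {Z, Y}: total = 4188
  {W, Z}: total = 4381
  {X, Y}: total = 4388
  {W, Y}: total = 4478
Best pair: {Z, V} with total 1830.

{Z, V}, total 1830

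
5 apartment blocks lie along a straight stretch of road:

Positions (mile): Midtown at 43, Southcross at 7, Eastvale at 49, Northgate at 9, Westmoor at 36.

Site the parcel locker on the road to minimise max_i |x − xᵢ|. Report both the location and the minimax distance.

The 1-center on a line is the midpoint of the two extreme points: leftmost at 7, rightmost at 49.
Optimal location = (7 + 49)/2 = 28; maximum distance = (49 − 7)/2 = 21.

location 28, max distance 21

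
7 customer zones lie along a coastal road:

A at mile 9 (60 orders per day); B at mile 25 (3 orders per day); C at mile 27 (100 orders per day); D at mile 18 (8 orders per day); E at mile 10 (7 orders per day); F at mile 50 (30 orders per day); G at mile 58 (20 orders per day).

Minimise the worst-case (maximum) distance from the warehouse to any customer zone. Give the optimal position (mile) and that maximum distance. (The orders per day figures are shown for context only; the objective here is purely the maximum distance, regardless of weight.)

location 33.5, max distance 24.5

The 1-center on a line is the midpoint of the two extreme points: leftmost at 9, rightmost at 58.
Optimal location = (9 + 58)/2 = 33.5; maximum distance = (58 − 9)/2 = 24.5.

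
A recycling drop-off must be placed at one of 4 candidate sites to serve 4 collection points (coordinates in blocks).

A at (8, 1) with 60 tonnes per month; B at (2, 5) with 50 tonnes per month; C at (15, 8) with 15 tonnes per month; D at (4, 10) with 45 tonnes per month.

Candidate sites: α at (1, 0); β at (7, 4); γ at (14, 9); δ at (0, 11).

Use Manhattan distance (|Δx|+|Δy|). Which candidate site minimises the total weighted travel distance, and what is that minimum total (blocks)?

β, total 1125 blocks

Total weighted distance at each candidate:
  α (1, 0): total = 1695
  β (7, 4): total = 1125
  γ (14, 9): total = 2165
  δ (0, 11): total = 1975
Minimum is at β with total 1125 blocks.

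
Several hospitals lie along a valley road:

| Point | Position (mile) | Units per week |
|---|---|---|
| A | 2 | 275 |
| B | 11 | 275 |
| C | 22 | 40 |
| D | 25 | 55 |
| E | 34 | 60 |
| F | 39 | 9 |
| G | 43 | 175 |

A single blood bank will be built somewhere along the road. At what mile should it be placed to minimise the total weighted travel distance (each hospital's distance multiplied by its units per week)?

For a sum of weighted absolute distances on a line, the optimum is the weighted median (not the mean). Total weight W = 889; half-weight = 444.5.
Sort by position and accumulate weight:
  mile 2 (A, w=275) → cum 275
  mile 11 (B, w=275) → cum 550  ≥ 444.5 → median here
  mile 22 (C, w=40) → cum 590
  mile 25 (D, w=55) → cum 645
  mile 34 (E, w=60) → cum 705
  mile 39 (F, w=9) → cum 714
  mile 43 (G, w=175) → cum 889
Optimal location: mile 11.

x = 11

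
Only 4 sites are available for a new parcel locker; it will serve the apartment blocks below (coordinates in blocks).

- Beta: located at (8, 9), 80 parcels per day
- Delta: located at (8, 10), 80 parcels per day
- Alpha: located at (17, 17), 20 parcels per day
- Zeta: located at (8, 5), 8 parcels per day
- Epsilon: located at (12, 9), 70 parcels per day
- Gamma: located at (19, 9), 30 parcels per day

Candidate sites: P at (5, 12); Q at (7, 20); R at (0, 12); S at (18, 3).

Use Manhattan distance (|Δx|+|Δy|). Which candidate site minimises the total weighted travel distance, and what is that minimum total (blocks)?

Total weighted distance at each candidate:
  P (5, 12): total = 2510
  Q (7, 20): total = 4038
  R (0, 12): total = 3950
  S (18, 3): total = 4086
Minimum is at P with total 2510 blocks.

P, total 2510 blocks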